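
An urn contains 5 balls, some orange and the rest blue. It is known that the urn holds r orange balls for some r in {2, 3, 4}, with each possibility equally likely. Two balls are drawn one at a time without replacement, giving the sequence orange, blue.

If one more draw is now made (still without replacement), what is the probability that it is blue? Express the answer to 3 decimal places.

For each hypothesis, P(data | H) works out to: P(data | r = 2) = (2/5)(3/4) = 3/10; P(data | r = 3) = (3/5)(2/4) = 3/10; P(data | r = 4) = (4/5)(1/4) = 1/5.
Multiplying each by its prior: 1/3 · 3/10 = 1/10, 1/3 · 3/10 = 1/10, 1/3 · 1/5 = 1/15; these sum to 4/15.
Dividing through by the total gives posterior P(r = 2 | data) = 3/8, P(r = 3 | data) = 3/8, P(r = 4 | data) = 1/4.
The predictive probability is P(blue next | data) = (2/3)(3/8) + (1/3)(3/8) + (0)(1/4) = 3/8.

0.375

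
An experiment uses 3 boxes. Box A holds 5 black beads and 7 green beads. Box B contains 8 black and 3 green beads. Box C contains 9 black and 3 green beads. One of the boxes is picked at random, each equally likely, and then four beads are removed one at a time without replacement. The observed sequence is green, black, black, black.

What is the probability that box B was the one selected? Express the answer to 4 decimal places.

Under each hypothesis, the probability of the observed sequence is: P(data | box A) = (7/12)(5/11)(4/10)(3/9) = 0.035354; P(data | box B) = (3/11)(8/10)(7/9)(6/8) = 0.12727; P(data | box C) = (3/12)(9/11)(8/10)(7/9) = 0.12727.
Weighting by the prior gives 1/3 · 0.035354 = 0.011785, 1/3 · 0.12727 = 0.042424, 1/3 · 0.12727 = 0.042424; with total 0.096633.
By Bayes' rule, P(box B | data) = (0.042424) / (0.096633) = 0.43902.

0.4390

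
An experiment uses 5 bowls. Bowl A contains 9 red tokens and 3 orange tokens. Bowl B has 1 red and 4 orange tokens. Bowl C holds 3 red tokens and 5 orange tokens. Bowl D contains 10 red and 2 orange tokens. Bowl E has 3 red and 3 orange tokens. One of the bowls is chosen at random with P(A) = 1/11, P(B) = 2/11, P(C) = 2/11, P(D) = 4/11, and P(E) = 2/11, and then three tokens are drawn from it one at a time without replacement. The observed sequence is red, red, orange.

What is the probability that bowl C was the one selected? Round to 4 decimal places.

0.1504

For each hypothesis, P(data | H) works out to: P(data | bowl A) = (9/12)(8/11)(3/10) = 0.16364; P(data | bowl B) = (1/5)(0/4) = 0; P(data | bowl C) = (3/8)(2/7)(5/6) = 0.089286; P(data | bowl D) = (10/12)(9/11)(2/10) = 0.13636; P(data | bowl E) = (3/6)(2/5)(3/4) = 0.15.
Weighting by the prior gives 1/11 · 0.16364 = 0.014876, 2/11 · 0 = 0, 2/11 · 0.089286 = 0.016234, 4/11 · 0.13636 = 0.049587, 2/11 · 0.15 = 0.027273; with total 0.10797.
Therefore the posterior P(bowl C | data) = (0.016234) / (0.10797) = 0.15036.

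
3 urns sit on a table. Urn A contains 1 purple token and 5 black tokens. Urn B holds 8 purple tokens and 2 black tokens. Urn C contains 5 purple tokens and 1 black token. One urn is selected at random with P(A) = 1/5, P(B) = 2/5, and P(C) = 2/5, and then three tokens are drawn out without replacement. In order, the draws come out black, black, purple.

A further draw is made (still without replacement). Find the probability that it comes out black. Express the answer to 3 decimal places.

Compute the likelihood of the observed sequence for each case: P(data | urn A) = (5/6)(4/5)(1/4) = 1/6; P(data | urn B) = (2/10)(1/9)(8/8) = 1/45; P(data | urn C) = (1/6)(0/5) = 0.
Multiplying each by its prior: 1/5 · 1/6 = 1/30, 2/5 · 1/45 = 2/225, 2/5 · 0 = 0; these sum to 19/450.
The posterior is then P(urn A | data) = 15/19, P(urn B | data) = 4/19, P(urn C | data) = 0.
Averaging over the posterior, P(black next | data) = (1)(15/19) + (0)(4/19) = 15/19.

0.789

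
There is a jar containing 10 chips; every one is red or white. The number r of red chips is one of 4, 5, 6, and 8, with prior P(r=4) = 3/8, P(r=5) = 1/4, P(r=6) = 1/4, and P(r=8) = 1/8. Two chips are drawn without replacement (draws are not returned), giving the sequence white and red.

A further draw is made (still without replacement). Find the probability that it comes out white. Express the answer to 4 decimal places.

0.4839

Compute the likelihood of the observed sequence for each case: P(data | r = 4) = (6/10)(4/9) = 4/15; P(data | r = 5) = (5/10)(5/9) = 5/18; P(data | r = 6) = (4/10)(6/9) = 4/15; P(data | r = 8) = (2/10)(8/9) = 8/45.
The prior-weighted likelihoods are 3/8 · 4/15 = 1/10, 1/4 · 5/18 = 5/72, 1/4 · 4/15 = 1/15, 1/8 · 8/45 = 1/45; these sum to 31/120.
Normalising, the posterior is P(r = 4 | data) = 12/31, P(r = 5 | data) = 25/93, P(r = 6 | data) = 8/31, P(r = 8 | data) = 8/93.
So P(white next | data) = Σ P(white next | H) P(H | data) = (5/8)(12/31) + (1/2)(25/93) + (3/8)(8/31) + (1/8)(8/93) = 15/31.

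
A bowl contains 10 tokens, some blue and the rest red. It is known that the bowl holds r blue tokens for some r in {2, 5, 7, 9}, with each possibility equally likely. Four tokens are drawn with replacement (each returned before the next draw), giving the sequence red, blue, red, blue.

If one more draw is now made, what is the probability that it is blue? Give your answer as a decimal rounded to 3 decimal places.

For each hypothesis, P(data | H) works out to: P(data | r = 2) = (8/10)(2/10)(8/10)(2/10) = 0.0256; P(data | r = 5) = (5/10)(5/10)(5/10)(5/10) = 0.0625; P(data | r = 7) = (3/10)(7/10)(3/10)(7/10) = 0.0441; P(data | r = 9) = (1/10)(9/10)(1/10)(9/10) = 0.0081.
Multiplying each by its prior: 1/4 · 0.0256 = 0.0064, 1/4 · 0.0625 = 0.015625, 1/4 · 0.0441 = 0.011025, 1/4 · 0.0081 = 0.002025; these sum to 0.035075.
The posterior is then P(r = 2 | data) = 0.18247, P(r = 5 | data) = 0.44547, P(r = 7 | data) = 0.31433, P(r = 9 | data) = 0.057733.
The predictive probability is P(blue next | data) = (1/5)(0.18247) + (1/2)(0.44547) + (7/10)(0.31433) + (9/10)(0.057733) = 0.53122.

0.531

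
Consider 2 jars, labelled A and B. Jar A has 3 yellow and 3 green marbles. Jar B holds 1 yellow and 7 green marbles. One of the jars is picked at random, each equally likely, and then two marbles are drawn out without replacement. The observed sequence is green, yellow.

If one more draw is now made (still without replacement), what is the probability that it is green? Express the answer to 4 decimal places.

0.6471

The likelihood of the observed sequence under each hypothesis: P(data | jar A) = (3/6)(3/5) = 3/10; P(data | jar B) = (7/8)(1/7) = 1/8.
The prior-weighted likelihoods are 1/2 · 3/10 = 3/20, 1/2 · 1/8 = 1/16; summing to 17/80.
Normalising, the posterior is P(jar A | data) = 12/17, P(jar B | data) = 5/17.
The predictive probability is P(green next | data) = (1/2)(12/17) + (1)(5/17) = 11/17.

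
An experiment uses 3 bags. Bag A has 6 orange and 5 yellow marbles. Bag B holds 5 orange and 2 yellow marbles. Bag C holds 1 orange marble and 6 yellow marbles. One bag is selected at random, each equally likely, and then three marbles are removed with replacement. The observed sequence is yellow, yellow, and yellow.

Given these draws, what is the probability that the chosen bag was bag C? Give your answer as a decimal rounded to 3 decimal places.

0.843

For each hypothesis, P(data | H) works out to: P(data | bag A) = (5/11)(5/11)(5/11) = 0.093914; P(data | bag B) = (2/7)(2/7)(2/7) = 0.023324; P(data | bag C) = (6/7)(6/7)(6/7) = 0.62974.
Weighting by the prior gives 1/3 · 0.093914 = 0.031305, 1/3 · 0.023324 = 0.0077745, 1/3 · 0.62974 = 0.20991; with total 0.24899.
Hence P(bag C | data) = (0.20991) / (0.24899) = 0.84305.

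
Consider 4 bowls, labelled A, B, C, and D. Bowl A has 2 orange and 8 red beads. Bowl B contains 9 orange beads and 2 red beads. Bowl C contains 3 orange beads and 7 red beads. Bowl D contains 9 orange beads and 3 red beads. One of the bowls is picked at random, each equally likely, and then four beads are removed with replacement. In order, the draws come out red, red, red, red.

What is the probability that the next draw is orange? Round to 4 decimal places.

0.2410

Under each hypothesis, the probability of the observed sequence is: P(data | bowl A) = (8/10)(8/10)(8/10)(8/10) = 0.4096; P(data | bowl B) = (2/11)(2/11)(2/11)(2/11) = 0.0010928; P(data | bowl C) = (7/10)(7/10)(7/10)(7/10) = 0.2401; P(data | bowl D) = (3/12)(3/12)(3/12)(3/12) = 0.0039062.
Weighting by the prior gives 1/4 · 0.4096 = 0.1024, 1/4 · 0.0010928 = 0.00027321, 1/4 · 0.2401 = 0.060025, 1/4 · 0.0039062 = 0.00097656; summing to 0.16367.
The posterior is then P(bowl A | data) = 0.62563, P(bowl B | data) = 0.0016692, P(bowl C | data) = 0.36673, P(bowl D | data) = 0.0059665.
So P(orange next | data) = Σ P(orange next | H) P(H | data) = (1/5)(0.62563) + (9/11)(0.0016692) + (3/10)(0.36673) + (3/4)(0.0059665) = 0.24099.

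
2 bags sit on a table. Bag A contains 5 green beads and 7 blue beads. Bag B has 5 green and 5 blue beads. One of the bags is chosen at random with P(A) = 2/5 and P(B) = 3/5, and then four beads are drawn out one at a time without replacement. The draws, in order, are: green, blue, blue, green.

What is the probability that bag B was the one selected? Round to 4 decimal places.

0.6274

Compute the likelihood of the observed sequence for each case: P(data | bag A) = (5/12)(7/11)(6/10)(4/9) = 0.070707; P(data | bag B) = (5/10)(5/9)(4/8)(4/7) = 0.079365.
Multiplying each by its prior: 2/5 · 0.070707 = 0.028283, 3/5 · 0.079365 = 0.047619; these sum to 0.075902.
Therefore the posterior P(bag B | data) = (0.047619) / (0.075902) = 0.62738.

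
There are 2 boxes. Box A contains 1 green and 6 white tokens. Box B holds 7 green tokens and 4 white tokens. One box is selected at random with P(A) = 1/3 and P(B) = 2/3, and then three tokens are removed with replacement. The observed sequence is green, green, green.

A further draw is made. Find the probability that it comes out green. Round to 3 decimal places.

0.634

The likelihood of the observed sequence under each hypothesis: P(data | box A) = (1/7)(1/7)(1/7) = 0.0029155; P(data | box B) = (7/11)(7/11)(7/11) = 0.2577.
Weighting by the prior gives 1/3 · 0.0029155 = 0.00097182, 2/3 · 0.2577 = 0.1718; these sum to 0.17277.
The posterior is then P(box A | data) = 0.0056248, P(box B | data) = 0.99438.
The predictive probability is P(green next | data) = (1/7)(0.0056248) + (7/11)(0.99438) = 0.63359.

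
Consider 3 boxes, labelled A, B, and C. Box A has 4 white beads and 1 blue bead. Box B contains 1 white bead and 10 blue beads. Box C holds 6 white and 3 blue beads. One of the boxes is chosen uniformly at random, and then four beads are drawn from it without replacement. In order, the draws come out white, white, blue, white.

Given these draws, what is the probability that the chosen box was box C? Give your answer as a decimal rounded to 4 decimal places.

The likelihood of the observed sequence under each hypothesis: P(data | box A) = (4/5)(3/4)(1/3)(2/2) = 1/5; P(data | box B) = (1/11)(0/10) = 0; P(data | box C) = (6/9)(5/8)(3/7)(4/6) = 5/42.
The prior-weighted likelihoods are 1/3 · 1/5 = 1/15, 1/3 · 0 = 0, 1/3 · 5/42 = 5/126; with total 67/630.
By Bayes' rule, P(box C | data) = (5/126) / (67/630) = 25/67.

0.3731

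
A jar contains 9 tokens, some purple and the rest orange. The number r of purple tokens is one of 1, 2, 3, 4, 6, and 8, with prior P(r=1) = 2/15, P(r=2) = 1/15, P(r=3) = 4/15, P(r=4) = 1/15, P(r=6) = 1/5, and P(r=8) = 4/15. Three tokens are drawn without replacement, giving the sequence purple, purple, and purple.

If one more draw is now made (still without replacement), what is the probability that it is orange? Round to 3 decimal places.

The likelihood of the observed sequence under each hypothesis: P(data | r = 1) = (1/9)(0/8) = 0; P(data | r = 2) = (2/9)(1/8)(0/7) = 0; P(data | r = 3) = (3/9)(2/8)(1/7) = 1/84; P(data | r = 4) = (4/9)(3/8)(2/7) = 1/21; P(data | r = 6) = (6/9)(5/8)(4/7) = 5/21; P(data | r = 8) = (8/9)(7/8)(6/7) = 2/3.
Multiplying each by its prior: 2/15 · 0 = 0, 1/15 · 0 = 0, 4/15 · 1/84 = 1/315, 1/15 · 1/21 = 1/315, 1/5 · 5/21 = 1/21, 4/15 · 2/3 = 8/45; with total 73/315.
Normalising, the posterior is P(r = 1 | data) = 0, P(r = 2 | data) = 0, P(r = 3 | data) = 1/73, P(r = 4 | data) = 1/73, P(r = 6 | data) = 15/73, P(r = 8 | data) = 56/73.
Averaging over the posterior, P(orange next | data) = (1)(1/73) + (5/6)(1/73) + (1/2)(15/73) + (1/6)(56/73) = 56/219.

0.256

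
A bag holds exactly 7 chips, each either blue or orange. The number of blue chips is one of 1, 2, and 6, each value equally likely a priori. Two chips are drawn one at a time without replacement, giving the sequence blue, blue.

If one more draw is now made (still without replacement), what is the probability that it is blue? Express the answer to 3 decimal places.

0.750

Under each hypothesis, the probability of the observed sequence is: P(data | r = 1) = (1/7)(0/6) = 0; P(data | r = 2) = (2/7)(1/6) = 1/21; P(data | r = 6) = (6/7)(5/6) = 5/7.
Weighting by the prior gives 1/3 · 0 = 0, 1/3 · 1/21 = 1/63, 1/3 · 5/7 = 5/21; summing to 16/63.
Dividing through by the total gives posterior P(r = 1 | data) = 0, P(r = 2 | data) = 1/16, P(r = 6 | data) = 15/16.
So P(blue next | data) = Σ P(blue next | H) P(H | data) = (0)(1/16) + (4/5)(15/16) = 3/4.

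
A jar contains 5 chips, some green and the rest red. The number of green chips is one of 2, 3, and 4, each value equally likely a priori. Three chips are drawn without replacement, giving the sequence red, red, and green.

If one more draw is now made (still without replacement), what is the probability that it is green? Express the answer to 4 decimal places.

For each hypothesis, P(data | H) works out to: P(data | r = 2) = (3/5)(2/4)(2/3) = 1/5; P(data | r = 3) = (2/5)(1/4)(3/3) = 1/10; P(data | r = 4) = (1/5)(0/4) = 0.
Weighting by the prior gives 1/3 · 1/5 = 1/15, 1/3 · 1/10 = 1/30, 1/3 · 0 = 0; these sum to 1/10.
Normalising, the posterior is P(r = 2 | data) = 2/3, P(r = 3 | data) = 1/3, P(r = 4 | data) = 0.
So P(green next | data) = Σ P(green next | H) P(H | data) = (1/2)(2/3) + (1)(1/3) = 2/3.

0.6667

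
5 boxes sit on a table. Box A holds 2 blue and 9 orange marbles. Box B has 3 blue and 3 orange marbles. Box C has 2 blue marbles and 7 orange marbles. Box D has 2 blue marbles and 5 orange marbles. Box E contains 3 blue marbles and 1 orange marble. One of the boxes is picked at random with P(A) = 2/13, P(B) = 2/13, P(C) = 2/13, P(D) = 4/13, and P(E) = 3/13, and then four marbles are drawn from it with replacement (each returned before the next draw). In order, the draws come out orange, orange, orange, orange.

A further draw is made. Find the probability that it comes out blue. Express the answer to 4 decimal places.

0.2475

The likelihood of the observed sequence under each hypothesis: P(data | box A) = (9/11)(9/11)(9/11)(9/11) = 0.44813; P(data | box B) = (3/6)(3/6)(3/6)(3/6) = 0.0625; P(data | box C) = (7/9)(7/9)(7/9)(7/9) = 0.36595; P(data | box D) = (5/7)(5/7)(5/7)(5/7) = 0.26031; P(data | box E) = (1/4)(1/4)(1/4)(1/4) = 0.0039062.
The prior-weighted likelihoods are 2/13 · 0.44813 = 0.068942, 2/13 · 0.0625 = 0.0096154, 2/13 · 0.36595 = 0.0563, 4/13 · 0.26031 = 0.080095, 3/13 · 0.0039062 = 0.00090144; summing to 0.21585.
Dividing through by the total gives posterior P(box A | data) = 0.31939, P(box B | data) = 0.044546, P(box C | data) = 0.26082, P(box D | data) = 0.37106, P(box E | data) = 0.0041762.
So P(blue next | data) = Σ P(blue next | H) P(H | data) = (2/11)(0.31939) + (1/2)(0.044546) + (2/9)(0.26082) + (2/7)(0.37106) + (3/4)(0.0041762) = 0.24745.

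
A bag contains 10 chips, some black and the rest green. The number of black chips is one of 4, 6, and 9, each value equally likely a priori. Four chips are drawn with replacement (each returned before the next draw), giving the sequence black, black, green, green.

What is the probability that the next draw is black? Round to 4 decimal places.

For each hypothesis, P(data | H) works out to: P(data | r = 4) = (4/10)(4/10)(6/10)(6/10) = 0.0576; P(data | r = 6) = (6/10)(6/10)(4/10)(4/10) = 0.0576; P(data | r = 9) = (9/10)(9/10)(1/10)(1/10) = 0.0081.
Multiplying each by its prior: 1/3 · 0.0576 = 0.0192, 1/3 · 0.0576 = 0.0192, 1/3 · 0.0081 = 0.0027; with total 0.0411.
Normalising, the posterior is P(r = 4 | data) = 0.46715, P(r = 6 | data) = 0.46715, P(r = 9 | data) = 0.065693.
So P(black next | data) = Σ P(black next | H) P(H | data) = (2/5)(0.46715) + (3/5)(0.46715) + (9/10)(0.065693) = 0.52628.

0.5263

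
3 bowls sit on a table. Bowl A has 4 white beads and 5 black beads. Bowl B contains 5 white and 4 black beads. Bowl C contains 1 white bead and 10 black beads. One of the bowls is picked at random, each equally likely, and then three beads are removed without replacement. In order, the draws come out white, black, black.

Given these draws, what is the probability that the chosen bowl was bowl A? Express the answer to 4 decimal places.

The likelihood of the observed sequence under each hypothesis: P(data | bowl A) = (4/9)(5/8)(4/7) = 10/63; P(data | bowl B) = (5/9)(4/8)(3/7) = 5/42; P(data | bowl C) = (1/11)(10/10)(9/9) = 1/11.
Weighting by the prior gives 1/3 · 10/63 = 10/189, 1/3 · 5/42 = 5/126, 1/3 · 1/11 = 1/33; these sum to 73/594.
Hence P(bowl A | data) = (10/189) / (73/594) = 220/511.

0.4305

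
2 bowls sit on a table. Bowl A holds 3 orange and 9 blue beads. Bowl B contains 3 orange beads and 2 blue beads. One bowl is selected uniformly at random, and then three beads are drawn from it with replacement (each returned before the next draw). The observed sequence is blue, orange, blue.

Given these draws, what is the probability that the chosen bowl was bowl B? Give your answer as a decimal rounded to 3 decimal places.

Compute the likelihood of the observed sequence for each case: P(data | bowl A) = (9/12)(3/12)(9/12) = 0.14062; P(data | bowl B) = (2/5)(3/5)(2/5) = 0.096.
The prior-weighted likelihoods are 1/2 · 0.14062 = 0.070312, 1/2 · 0.096 = 0.048; with total 0.11831.
Hence P(bowl B | data) = (0.048) / (0.11831) = 0.40571.

0.406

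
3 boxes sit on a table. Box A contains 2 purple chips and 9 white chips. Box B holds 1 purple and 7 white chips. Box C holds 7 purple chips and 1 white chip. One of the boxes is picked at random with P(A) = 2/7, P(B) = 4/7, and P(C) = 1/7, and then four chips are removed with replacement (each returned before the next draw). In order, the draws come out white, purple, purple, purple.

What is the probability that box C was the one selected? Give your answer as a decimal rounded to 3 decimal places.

0.834

Compute the likelihood of the observed sequence for each case: P(data | box A) = (9/11)(2/11)(2/11)(2/11) = 0.0049177; P(data | box B) = (7/8)(1/8)(1/8)(1/8) = 0.001709; P(data | box C) = (1/8)(7/8)(7/8)(7/8) = 0.08374.
Multiplying each by its prior: 2/7 · 0.0049177 = 0.0014051, 4/7 · 0.001709 = 0.00097656, 1/7 · 0.08374 = 0.011963; with total 0.014345.
Hence P(box C | data) = (0.011963) / (0.014345) = 0.83397.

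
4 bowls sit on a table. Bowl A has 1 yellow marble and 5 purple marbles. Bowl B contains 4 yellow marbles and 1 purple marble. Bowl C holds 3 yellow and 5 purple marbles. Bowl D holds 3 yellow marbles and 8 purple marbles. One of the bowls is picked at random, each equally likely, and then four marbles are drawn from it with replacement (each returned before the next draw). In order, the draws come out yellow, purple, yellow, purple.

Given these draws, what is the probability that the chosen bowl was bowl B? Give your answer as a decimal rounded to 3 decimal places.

0.184

Compute the likelihood of the observed sequence for each case: P(data | bowl A) = (1/6)(5/6)(1/6)(5/6) = 0.01929; P(data | bowl B) = (4/5)(1/5)(4/5)(1/5) = 0.0256; P(data | bowl C) = (3/8)(5/8)(3/8)(5/8) = 0.054932; P(data | bowl D) = (3/11)(8/11)(3/11)(8/11) = 0.039342.
Multiplying each by its prior: 1/4 · 0.01929 = 0.0048225, 1/4 · 0.0256 = 0.0064, 1/4 · 0.054932 = 0.013733, 1/4 · 0.039342 = 0.0098354; these sum to 0.034791.
Hence P(bowl B | data) = (0.0064) / (0.034791) = 0.18396.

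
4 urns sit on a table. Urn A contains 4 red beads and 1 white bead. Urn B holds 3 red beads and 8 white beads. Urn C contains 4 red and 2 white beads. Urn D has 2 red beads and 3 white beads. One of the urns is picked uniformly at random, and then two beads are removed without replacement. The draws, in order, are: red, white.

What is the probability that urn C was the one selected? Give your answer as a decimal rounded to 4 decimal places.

0.2708

Compute the likelihood of the observed sequence for each case: P(data | urn A) = (4/5)(1/4) = 1/5; P(data | urn B) = (3/11)(8/10) = 12/55; P(data | urn C) = (4/6)(2/5) = 4/15; P(data | urn D) = (2/5)(3/4) = 3/10.
Multiplying each by its prior: 1/4 · 1/5 = 1/20, 1/4 · 12/55 = 3/55, 1/4 · 4/15 = 1/15, 1/4 · 3/10 = 3/40; summing to 65/264.
So P(urn C | data) = (1/15) / (65/264) = 88/325.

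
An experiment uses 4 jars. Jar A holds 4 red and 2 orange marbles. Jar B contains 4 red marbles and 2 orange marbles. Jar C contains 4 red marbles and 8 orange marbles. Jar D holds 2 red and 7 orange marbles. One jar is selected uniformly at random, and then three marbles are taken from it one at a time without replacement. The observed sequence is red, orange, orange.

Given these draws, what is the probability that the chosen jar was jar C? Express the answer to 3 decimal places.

0.361

For each hypothesis, P(data | H) works out to: P(data | jar A) = (4/6)(2/5)(1/4) = 1/15; P(data | jar B) = (4/6)(2/5)(1/4) = 1/15; P(data | jar C) = (4/12)(8/11)(7/10) = 28/165; P(data | jar D) = (2/9)(7/8)(6/7) = 1/6.
The prior-weighted likelihoods are 1/4 · 1/15 = 1/60, 1/4 · 1/15 = 1/60, 1/4 · 28/165 = 7/165, 1/4 · 1/6 = 1/24; summing to 31/264.
Hence P(jar C | data) = (7/165) / (31/264) = 56/155.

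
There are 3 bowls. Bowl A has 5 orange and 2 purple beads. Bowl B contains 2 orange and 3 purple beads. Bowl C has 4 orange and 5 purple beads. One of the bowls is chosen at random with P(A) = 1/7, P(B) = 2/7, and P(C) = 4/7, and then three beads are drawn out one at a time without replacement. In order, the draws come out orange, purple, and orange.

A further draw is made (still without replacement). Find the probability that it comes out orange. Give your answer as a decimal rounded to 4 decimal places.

Compute the likelihood of the observed sequence for each case: P(data | bowl A) = (5/7)(2/6)(4/5) = 4/21; P(data | bowl B) = (2/5)(3/4)(1/3) = 1/10; P(data | bowl C) = (4/9)(5/8)(3/7) = 5/42.
Multiplying each by its prior: 1/7 · 4/21 = 4/147, 2/7 · 1/10 = 1/35, 4/7 · 5/42 = 10/147; summing to 13/105.
The posterior is then P(bowl A | data) = 20/91, P(bowl B | data) = 3/13, P(bowl C | data) = 50/91.
The predictive probability is P(orange next | data) = (3/4)(20/91) + (0)(3/13) + (1/3)(50/91) = 95/273.

0.3480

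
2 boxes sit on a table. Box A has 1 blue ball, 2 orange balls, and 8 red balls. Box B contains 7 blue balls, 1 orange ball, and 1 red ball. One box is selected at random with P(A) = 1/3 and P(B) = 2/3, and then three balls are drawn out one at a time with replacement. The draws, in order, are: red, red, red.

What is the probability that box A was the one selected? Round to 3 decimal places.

0.993

The likelihood of the observed sequence under each hypothesis: P(data | box A) = (8/11)(8/11)(8/11) = 0.38467; P(data | box B) = (1/9)(1/9)(1/9) = 0.0013717.
The prior-weighted likelihoods are 1/3 · 0.38467 = 0.12822, 2/3 · 0.0013717 = 0.00091449; summing to 0.12914.
By Bayes' rule, P(box A | data) = (0.12822) / (0.12914) = 0.99292.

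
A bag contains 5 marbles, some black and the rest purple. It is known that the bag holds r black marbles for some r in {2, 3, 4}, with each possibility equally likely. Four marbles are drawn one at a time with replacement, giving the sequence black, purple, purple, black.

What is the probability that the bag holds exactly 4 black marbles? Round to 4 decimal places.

Compute the likelihood of the observed sequence for each case: P(data | r = 2) = (2/5)(3/5)(3/5)(2/5) = 0.0576; P(data | r = 3) = (3/5)(2/5)(2/5)(3/5) = 0.0576; P(data | r = 4) = (4/5)(1/5)(1/5)(4/5) = 0.0256.
The prior-weighted likelihoods are 1/3 · 0.0576 = 0.0192, 1/3 · 0.0576 = 0.0192, 1/3 · 0.0256 = 0.0085333; with total 0.046933.
So P(r = 4 | data) = (0.0085333) / (0.046933) = 0.18182.

0.1818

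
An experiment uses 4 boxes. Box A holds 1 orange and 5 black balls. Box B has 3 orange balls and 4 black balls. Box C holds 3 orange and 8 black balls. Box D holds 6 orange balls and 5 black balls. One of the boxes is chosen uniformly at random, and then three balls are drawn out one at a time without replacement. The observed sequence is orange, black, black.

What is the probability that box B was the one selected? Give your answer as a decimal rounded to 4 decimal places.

0.2725

Compute the likelihood of the observed sequence for each case: P(data | box A) = (1/6)(5/5)(4/4) = 0.16667; P(data | box B) = (3/7)(4/6)(3/5) = 0.17143; P(data | box C) = (3/11)(8/10)(7/9) = 0.1697; P(data | box D) = (6/11)(5/10)(4/9) = 0.12121.
The prior-weighted likelihoods are 1/4 · 0.16667 = 0.041667, 1/4 · 0.17143 = 0.042857, 1/4 · 0.1697 = 0.042424, 1/4 · 0.12121 = 0.030303; summing to 0.15725.
By Bayes' rule, P(box B | data) = (0.042857) / (0.15725) = 0.27254.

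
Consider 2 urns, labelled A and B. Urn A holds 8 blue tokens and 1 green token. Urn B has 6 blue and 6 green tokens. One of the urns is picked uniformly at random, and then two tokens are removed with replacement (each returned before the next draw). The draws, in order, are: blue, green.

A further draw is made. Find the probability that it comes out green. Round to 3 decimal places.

0.390

The likelihood of the observed sequence under each hypothesis: P(data | urn A) = (8/9)(1/9) = 8/81; P(data | urn B) = (6/12)(6/12) = 1/4.
Multiplying each by its prior: 1/2 · 8/81 = 4/81, 1/2 · 1/4 = 1/8; summing to 113/648.
The posterior is then P(urn A | data) = 0.28319, P(urn B | data) = 0.71681.
The predictive probability is P(green next | data) = (1/9)(0.28319) + (1/2)(0.71681) = 0.38987.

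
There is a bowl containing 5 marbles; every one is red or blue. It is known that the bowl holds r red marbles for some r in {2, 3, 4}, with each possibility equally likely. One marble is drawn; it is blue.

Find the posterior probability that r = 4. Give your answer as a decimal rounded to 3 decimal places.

0.167

Compute the likelihood of this draw for each case: P(data | r = 2) = (3/5) = 3/5; P(data | r = 3) = (2/5) = 2/5; P(data | r = 4) = (1/5) = 1/5.
Weighting by the prior gives 1/3 · 3/5 = 1/5, 1/3 · 2/5 = 2/15, 1/3 · 1/5 = 1/15; these sum to 2/5.
So P(r = 4 | data) = (1/15) / (2/5) = 1/6.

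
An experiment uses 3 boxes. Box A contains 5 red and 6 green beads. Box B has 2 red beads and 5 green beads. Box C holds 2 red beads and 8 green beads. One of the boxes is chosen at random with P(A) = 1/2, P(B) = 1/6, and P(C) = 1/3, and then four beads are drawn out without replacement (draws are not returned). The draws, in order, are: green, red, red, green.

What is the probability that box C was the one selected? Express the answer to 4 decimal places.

0.1392

For each hypothesis, P(data | H) works out to: P(data | box A) = (6/11)(5/10)(4/9)(5/8) = 0.075758; P(data | box B) = (5/7)(2/6)(1/5)(4/4) = 0.047619; P(data | box C) = (8/10)(2/9)(1/8)(7/7) = 0.022222.
Multiplying each by its prior: 1/2 · 0.075758 = 0.037879, 1/6 · 0.047619 = 0.0079365, 1/3 · 0.022222 = 0.0074074; summing to 0.053223.
Hence P(box C | data) = (0.0074074) / (0.053223) = 0.13918.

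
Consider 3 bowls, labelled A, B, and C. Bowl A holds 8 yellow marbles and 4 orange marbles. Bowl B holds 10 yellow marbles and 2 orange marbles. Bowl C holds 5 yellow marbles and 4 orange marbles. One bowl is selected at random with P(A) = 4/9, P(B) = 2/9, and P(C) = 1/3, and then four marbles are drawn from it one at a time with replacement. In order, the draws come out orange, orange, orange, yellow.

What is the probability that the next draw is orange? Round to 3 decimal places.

0.393

The likelihood of the observed sequence under each hypothesis: P(data | bowl A) = (4/12)(4/12)(4/12)(8/12) = 0.024691; P(data | bowl B) = (2/12)(2/12)(2/12)(10/12) = 0.003858; P(data | bowl C) = (4/9)(4/9)(4/9)(5/9) = 0.048773.
Weighting by the prior gives 4/9 · 0.024691 = 0.010974, 2/9 · 0.003858 = 0.00085734, 1/3 · 0.048773 = 0.016258; with total 0.028089.
Dividing through by the total gives posterior P(bowl A | data) = 0.39069, P(bowl B | data) = 0.030522, P(bowl C | data) = 0.57879.
Averaging over the posterior, P(orange next | data) = (1/3)(0.39069) + (1/6)(0.030522) + (4/9)(0.57879) = 0.39256.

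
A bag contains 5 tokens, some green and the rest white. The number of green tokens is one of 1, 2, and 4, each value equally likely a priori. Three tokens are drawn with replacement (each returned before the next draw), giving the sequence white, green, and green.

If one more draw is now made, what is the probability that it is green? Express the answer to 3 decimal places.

0.575

Under each hypothesis, the probability of the observed sequence is: P(data | r = 1) = (4/5)(1/5)(1/5) = 4/125; P(data | r = 2) = (3/5)(2/5)(2/5) = 12/125; P(data | r = 4) = (1/5)(4/5)(4/5) = 16/125.
The prior-weighted likelihoods are 1/3 · 4/125 = 4/375, 1/3 · 12/125 = 4/125, 1/3 · 16/125 = 16/375; with total 32/375.
The posterior is then P(r = 1 | data) = 1/8, P(r = 2 | data) = 3/8, P(r = 4 | data) = 1/2.
Averaging over the posterior, P(green next | data) = (1/5)(1/8) + (2/5)(3/8) + (4/5)(1/2) = 23/40.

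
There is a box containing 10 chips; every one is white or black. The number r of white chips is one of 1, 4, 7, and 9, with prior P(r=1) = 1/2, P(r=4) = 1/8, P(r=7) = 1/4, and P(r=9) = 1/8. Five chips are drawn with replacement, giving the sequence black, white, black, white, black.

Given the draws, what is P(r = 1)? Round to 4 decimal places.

Compute the likelihood of the observed sequence for each case: P(data | r = 1) = (9/10)(1/10)(9/10)(1/10)(9/10) = 0.00729; P(data | r = 4) = (6/10)(4/10)(6/10)(4/10)(6/10) = 0.03456; P(data | r = 7) = (3/10)(7/10)(3/10)(7/10)(3/10) = 0.01323; P(data | r = 9) = (1/10)(9/10)(1/10)(9/10)(1/10) = 0.00081.
The prior-weighted likelihoods are 1/2 · 0.00729 = 0.003645, 1/8 · 0.03456 = 0.00432, 1/4 · 0.01323 = 0.0033075, 1/8 · 0.00081 = 0.00010125; summing to 0.011374.
So P(r = 1 | data) = (0.003645) / (0.011374) = 0.32047.

0.3205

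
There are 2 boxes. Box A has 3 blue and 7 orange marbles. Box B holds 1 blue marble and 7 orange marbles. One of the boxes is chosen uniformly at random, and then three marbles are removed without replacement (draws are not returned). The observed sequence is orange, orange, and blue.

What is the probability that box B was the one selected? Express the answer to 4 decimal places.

0.4167

The likelihood of the observed sequence under each hypothesis: P(data | box A) = (7/10)(6/9)(3/8) = 7/40; P(data | box B) = (7/8)(6/7)(1/6) = 1/8.
The prior-weighted likelihoods are 1/2 · 7/40 = 7/80, 1/2 · 1/8 = 1/16; summing to 3/20.
By Bayes' rule, P(box B | data) = (1/16) / (3/20) = 5/12.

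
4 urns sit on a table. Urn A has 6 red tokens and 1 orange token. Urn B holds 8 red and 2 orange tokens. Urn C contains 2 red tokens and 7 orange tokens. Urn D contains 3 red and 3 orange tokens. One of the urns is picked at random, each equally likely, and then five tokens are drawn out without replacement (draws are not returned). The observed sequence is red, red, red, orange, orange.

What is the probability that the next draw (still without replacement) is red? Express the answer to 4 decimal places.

The likelihood of the observed sequence under each hypothesis: P(data | urn A) = (6/7)(5/6)(4/5)(1/4)(0/3) = 0; P(data | urn B) = (8/10)(7/9)(6/8)(2/7)(1/6) = 1/45; P(data | urn C) = (2/9)(1/8)(0/7) = 0; P(data | urn D) = (3/6)(2/5)(1/4)(3/3)(2/2) = 1/20.
Weighting by the prior gives 1/4 · 0 = 0, 1/4 · 1/45 = 1/180, 1/4 · 0 = 0, 1/4 · 1/20 = 1/80; summing to 13/720.
Normalising, the posterior is P(urn A | data) = 0, P(urn B | data) = 4/13, P(urn C | data) = 0, P(urn D | data) = 9/13.
The predictive probability is P(red next | data) = (1)(4/13) + (0)(9/13) = 4/13.

0.3077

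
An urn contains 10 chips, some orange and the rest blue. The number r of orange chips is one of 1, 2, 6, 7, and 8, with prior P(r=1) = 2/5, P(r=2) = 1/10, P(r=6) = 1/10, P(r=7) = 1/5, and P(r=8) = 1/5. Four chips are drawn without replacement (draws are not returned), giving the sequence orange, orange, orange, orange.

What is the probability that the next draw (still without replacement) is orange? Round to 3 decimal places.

Under each hypothesis, the probability of the observed sequence is: P(data | r = 1) = (1/10)(0/9) = 0; P(data | r = 2) = (2/10)(1/9)(0/8) = 0; P(data | r = 6) = (6/10)(5/9)(4/8)(3/7) = 1/14; P(data | r = 7) = (7/10)(6/9)(5/8)(4/7) = 1/6; P(data | r = 8) = (8/10)(7/9)(6/8)(5/7) = 1/3.
The prior-weighted likelihoods are 2/5 · 0 = 0, 1/10 · 0 = 0, 1/10 · 1/14 = 1/140, 1/5 · 1/6 = 1/30, 1/5 · 1/3 = 1/15; summing to 3/28.
Dividing through by the total gives posterior P(r = 1 | data) = 0, P(r = 2 | data) = 0, P(r = 6 | data) = 1/15, P(r = 7 | data) = 14/45, P(r = 8 | data) = 28/45.
Averaging over the posterior, P(orange next | data) = (1/3)(1/15) + (1/2)(14/45) + (2/3)(28/45) = 16/27.

0.593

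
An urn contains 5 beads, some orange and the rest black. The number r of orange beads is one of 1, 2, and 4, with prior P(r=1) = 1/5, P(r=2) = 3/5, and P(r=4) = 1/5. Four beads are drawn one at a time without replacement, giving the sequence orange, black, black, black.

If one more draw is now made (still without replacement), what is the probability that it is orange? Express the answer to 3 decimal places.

0.600

For each hypothesis, P(data | H) works out to: P(data | r = 1) = (1/5)(4/4)(3/3)(2/2) = 1/5; P(data | r = 2) = (2/5)(3/4)(2/3)(1/2) = 1/10; P(data | r = 4) = (4/5)(1/4)(0/3) = 0.
Multiplying each by its prior: 1/5 · 1/5 = 1/25, 3/5 · 1/10 = 3/50, 1/5 · 0 = 0; with total 1/10.
Normalising, the posterior is P(r = 1 | data) = 2/5, P(r = 2 | data) = 3/5, P(r = 4 | data) = 0.
So P(orange next | data) = Σ P(orange next | H) P(H | data) = (0)(2/5) + (1)(3/5) = 3/5.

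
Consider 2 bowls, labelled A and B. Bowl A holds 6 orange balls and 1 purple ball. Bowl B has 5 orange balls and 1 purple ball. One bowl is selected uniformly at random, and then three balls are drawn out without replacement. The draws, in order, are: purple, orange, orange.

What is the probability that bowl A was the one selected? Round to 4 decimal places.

For each hypothesis, P(data | H) works out to: P(data | bowl A) = (1/7)(6/6)(5/5) = 1/7; P(data | bowl B) = (1/6)(5/5)(4/4) = 1/6.
The prior-weighted likelihoods are 1/2 · 1/7 = 1/14, 1/2 · 1/6 = 1/12; summing to 13/84.
Therefore the posterior P(bowl A | data) = (1/14) / (13/84) = 6/13.

0.4615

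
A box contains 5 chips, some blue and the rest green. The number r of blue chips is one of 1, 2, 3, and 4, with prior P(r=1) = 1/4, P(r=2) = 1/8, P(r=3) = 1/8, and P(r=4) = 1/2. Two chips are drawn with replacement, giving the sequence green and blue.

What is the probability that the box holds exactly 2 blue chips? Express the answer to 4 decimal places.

0.1667

Compute the likelihood of the observed sequence for each case: P(data | r = 1) = (4/5)(1/5) = 4/25; P(data | r = 2) = (3/5)(2/5) = 6/25; P(data | r = 3) = (2/5)(3/5) = 6/25; P(data | r = 4) = (1/5)(4/5) = 4/25.
Multiplying each by its prior: 1/4 · 4/25 = 1/25, 1/8 · 6/25 = 3/100, 1/8 · 6/25 = 3/100, 1/2 · 4/25 = 2/25; with total 9/50.
By Bayes' rule, P(r = 2 | data) = (3/100) / (9/50) = 1/6.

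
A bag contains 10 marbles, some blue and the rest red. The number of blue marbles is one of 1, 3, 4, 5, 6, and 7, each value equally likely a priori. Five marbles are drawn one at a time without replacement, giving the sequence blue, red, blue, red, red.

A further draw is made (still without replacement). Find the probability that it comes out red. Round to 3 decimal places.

0.512

For each hypothesis, P(data | H) works out to: P(data | r = 1) = (1/10)(9/9)(0/8) = 0; P(data | r = 3) = (3/10)(7/9)(2/8)(6/7)(5/6) = 0.041667; P(data | r = 4) = (4/10)(6/9)(3/8)(5/7)(4/6) = 0.047619; P(data | r = 5) = (5/10)(5/9)(4/8)(4/7)(3/6) = 0.039683; P(data | r = 6) = (6/10)(4/9)(5/8)(3/7)(2/6) = 0.02381; P(data | r = 7) = (7/10)(3/9)(6/8)(2/7)(1/6) = 0.0083333.
Multiplying each by its prior: 1/6 · 0 = 0, 1/6 · 0.041667 = 0.0069444, 1/6 · 0.047619 = 0.0079365, 1/6 · 0.039683 = 0.0066138, 1/6 · 0.02381 = 0.0039683, 1/6 · 0.0083333 = 0.0013889; these sum to 0.026852.
Normalising, the posterior is P(r = 1 | data) = 0, P(r = 3 | data) = 0.25862, P(r = 4 | data) = 0.29557, P(r = 5 | data) = 0.24631, P(r = 6 | data) = 0.14778, P(r = 7 | data) = 0.051724.
So P(red next | data) = Σ P(red next | H) P(H | data) = (4/5)(0.25862) + (3/5)(0.29557) + (2/5)(0.24631) + (1/5)(0.14778) + (0)(0.051724) = 0.51232.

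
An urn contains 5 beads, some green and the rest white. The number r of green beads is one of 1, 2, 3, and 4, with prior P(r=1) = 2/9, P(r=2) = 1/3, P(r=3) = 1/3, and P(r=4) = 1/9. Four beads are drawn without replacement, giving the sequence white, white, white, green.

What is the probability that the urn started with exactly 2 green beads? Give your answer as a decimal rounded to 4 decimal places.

Compute the likelihood of the observed sequence for each case: P(data | r = 1) = (4/5)(3/4)(2/3)(1/2) = 1/5; P(data | r = 2) = (3/5)(2/4)(1/3)(2/2) = 1/10; P(data | r = 3) = (2/5)(1/4)(0/3) = 0; P(data | r = 4) = (1/5)(0/4) = 0.
The prior-weighted likelihoods are 2/9 · 1/5 = 2/45, 1/3 · 1/10 = 1/30, 1/3 · 0 = 0, 1/9 · 0 = 0; summing to 7/90.
Therefore the posterior P(r = 2 | data) = (1/30) / (7/90) = 3/7.

0.4286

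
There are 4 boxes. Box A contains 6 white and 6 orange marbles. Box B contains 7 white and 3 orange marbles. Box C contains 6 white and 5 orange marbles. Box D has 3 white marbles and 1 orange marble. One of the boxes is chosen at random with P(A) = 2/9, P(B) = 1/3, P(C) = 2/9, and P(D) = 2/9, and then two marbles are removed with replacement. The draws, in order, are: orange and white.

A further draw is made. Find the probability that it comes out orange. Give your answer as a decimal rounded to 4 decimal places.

0.3789

For each hypothesis, P(data | H) works out to: P(data | box A) = (6/12)(6/12) = 0.25; P(data | box B) = (3/10)(7/10) = 0.21; P(data | box C) = (5/11)(6/11) = 0.24793; P(data | box D) = (1/4)(3/4) = 0.1875.
Weighting by the prior gives 2/9 · 0.25 = 0.055556, 1/3 · 0.21 = 0.07, 2/9 · 0.24793 = 0.055096, 2/9 · 0.1875 = 0.041667; summing to 0.22232.
Normalising, the posterior is P(box A | data) = 0.24989, P(box B | data) = 0.31486, P(box C | data) = 0.24783, P(box D | data) = 0.18742.
The predictive probability is P(orange next | data) = (1/2)(0.24989) + (3/10)(0.31486) + (5/11)(0.24783) + (1/4)(0.18742) = 0.37891.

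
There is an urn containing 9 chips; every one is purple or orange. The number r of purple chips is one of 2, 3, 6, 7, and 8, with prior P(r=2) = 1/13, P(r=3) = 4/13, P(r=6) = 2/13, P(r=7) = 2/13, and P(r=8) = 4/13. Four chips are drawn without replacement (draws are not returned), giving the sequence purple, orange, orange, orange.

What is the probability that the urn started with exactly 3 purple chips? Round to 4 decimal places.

Compute the likelihood of the observed sequence for each case: P(data | r = 2) = (2/9)(7/8)(6/7)(5/6) = 5/36; P(data | r = 3) = (3/9)(6/8)(5/7)(4/6) = 5/42; P(data | r = 6) = (6/9)(3/8)(2/7)(1/6) = 1/84; P(data | r = 7) = (7/9)(2/8)(1/7)(0/6) = 0; P(data | r = 8) = (8/9)(1/8)(0/7) = 0.
The prior-weighted likelihoods are 1/13 · 5/36 = 5/468, 4/13 · 5/42 = 10/273, 2/13 · 1/84 = 1/546, 2/13 · 0 = 0, 4/13 · 0 = 0; summing to 23/468.
Therefore the posterior P(r = 3 | data) = (10/273) / (23/468) = 120/161.

0.7453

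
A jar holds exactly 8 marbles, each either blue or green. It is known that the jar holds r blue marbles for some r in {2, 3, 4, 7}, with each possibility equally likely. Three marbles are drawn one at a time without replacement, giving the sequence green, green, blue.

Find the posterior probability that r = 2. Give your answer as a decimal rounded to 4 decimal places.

Compute the likelihood of the observed sequence for each case: P(data | r = 2) = (6/8)(5/7)(2/6) = 5/28; P(data | r = 3) = (5/8)(4/7)(3/6) = 5/28; P(data | r = 4) = (4/8)(3/7)(4/6) = 1/7; P(data | r = 7) = (1/8)(0/7) = 0.
Multiplying each by its prior: 1/4 · 5/28 = 5/112, 1/4 · 5/28 = 5/112, 1/4 · 1/7 = 1/28, 1/4 · 0 = 0; these sum to 1/8.
By Bayes' rule, P(r = 2 | data) = (5/112) / (1/8) = 5/14.

0.3571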